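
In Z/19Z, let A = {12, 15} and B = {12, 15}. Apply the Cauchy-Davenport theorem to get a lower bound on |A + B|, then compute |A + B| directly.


Cauchy-Davenport: |A + B| ≥ min(p, |A| + |B| - 1) for A, B nonempty in Z/pZ.
|A| = 2, |B| = 2, p = 19.
CD lower bound = min(19, 2 + 2 - 1) = min(19, 3) = 3.
Compute A + B mod 19 directly:
a = 12: 12+12=5, 12+15=8
a = 15: 15+12=8, 15+15=11
A + B = {5, 8, 11}, so |A + B| = 3.
Verify: 3 ≥ 3? Yes ✓.

CD lower bound = 3, actual |A + B| = 3.


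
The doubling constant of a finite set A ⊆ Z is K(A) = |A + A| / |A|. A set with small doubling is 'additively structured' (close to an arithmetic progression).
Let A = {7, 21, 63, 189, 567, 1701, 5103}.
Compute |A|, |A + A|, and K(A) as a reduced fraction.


|A| = 7.
Compute A + A by enumerating all 49 pairs.
A + A = {14, 28, 42, 70, 84, 126, 196, 210, 252, 378, 574, 588, 630, 756, 1134, 1708, 1722, 1764, 1890, 2268, 3402, 5110, 5124, 5166, 5292, 5670, 6804, 10206}, so |A + A| = 28.
K = |A + A| / |A| = 28/7 = 4/1 ≈ 4.0000.
Reference: AP of size 7 gives K = 13/7 ≈ 1.8571; a fully generic set of size 7 gives K ≈ 4.0000.

|A| = 7, |A + A| = 28, K = 28/7 = 4/1.


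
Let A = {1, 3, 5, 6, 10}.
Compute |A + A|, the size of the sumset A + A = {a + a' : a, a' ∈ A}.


A + A = {a + a' : a, a' ∈ A}; |A| = 5.
General bounds: 2|A| - 1 ≤ |A + A| ≤ |A|(|A|+1)/2, i.e. 9 ≤ |A + A| ≤ 15.
Lower bound 2|A|-1 is attained iff A is an arithmetic progression.
Enumerate sums a + a' for a ≤ a' (symmetric, so this suffices):
a = 1: 1+1=2, 1+3=4, 1+5=6, 1+6=7, 1+10=11
a = 3: 3+3=6, 3+5=8, 3+6=9, 3+10=13
a = 5: 5+5=10, 5+6=11, 5+10=15
a = 6: 6+6=12, 6+10=16
a = 10: 10+10=20
Distinct sums: {2, 4, 6, 7, 8, 9, 10, 11, 12, 13, 15, 16, 20}
|A + A| = 13

|A + A| = 13


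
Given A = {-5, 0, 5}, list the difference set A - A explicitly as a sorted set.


A - A = {a - a' : a, a' ∈ A}.
Compute a - a' for each ordered pair (a, a'):
a = -5: -5--5=0, -5-0=-5, -5-5=-10
a = 0: 0--5=5, 0-0=0, 0-5=-5
a = 5: 5--5=10, 5-0=5, 5-5=0
Collecting distinct values (and noting 0 appears from a-a):
A - A = {-10, -5, 0, 5, 10}
|A - A| = 5

A - A = {-10, -5, 0, 5, 10}


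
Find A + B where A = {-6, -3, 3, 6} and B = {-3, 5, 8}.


A + B = {a + b : a ∈ A, b ∈ B}.
Enumerate all |A|·|B| = 4·3 = 12 pairs (a, b) and collect distinct sums.
a = -6: -6+-3=-9, -6+5=-1, -6+8=2
a = -3: -3+-3=-6, -3+5=2, -3+8=5
a = 3: 3+-3=0, 3+5=8, 3+8=11
a = 6: 6+-3=3, 6+5=11, 6+8=14
Collecting distinct sums: A + B = {-9, -6, -1, 0, 2, 3, 5, 8, 11, 14}
|A + B| = 10

A + B = {-9, -6, -1, 0, 2, 3, 5, 8, 11, 14}


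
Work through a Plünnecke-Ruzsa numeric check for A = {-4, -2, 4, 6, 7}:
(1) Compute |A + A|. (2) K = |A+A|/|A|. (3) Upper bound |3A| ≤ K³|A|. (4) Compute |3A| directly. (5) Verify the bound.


|A| = 5.
Step 1: Compute A + A by enumerating all 25 pairs.
A + A = {-8, -6, -4, 0, 2, 3, 4, 5, 8, 10, 11, 12, 13, 14}, so |A + A| = 14.
Step 2: Doubling constant K = |A + A|/|A| = 14/5 = 14/5 ≈ 2.8000.
Step 3: Plünnecke-Ruzsa gives |3A| ≤ K³·|A| = (2.8000)³ · 5 ≈ 109.7600.
Step 4: Compute 3A = A + A + A directly by enumerating all triples (a,b,c) ∈ A³; |3A| = 27.
Step 5: Check 27 ≤ 109.7600? Yes ✓.

K = 14/5, Plünnecke-Ruzsa bound K³|A| ≈ 109.7600, |3A| = 27, inequality holds.


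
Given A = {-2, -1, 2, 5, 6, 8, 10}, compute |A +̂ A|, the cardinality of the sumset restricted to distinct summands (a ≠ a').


Restricted sumset: A +̂ A = {a + a' : a ∈ A, a' ∈ A, a ≠ a'}.
Equivalently, take A + A and drop any sum 2a that is achievable ONLY as a + a for a ∈ A (i.e. sums representable only with equal summands).
Enumerate pairs (a, a') with a < a' (symmetric, so each unordered pair gives one sum; this covers all a ≠ a'):
  -2 + -1 = -3
  -2 + 2 = 0
  -2 + 5 = 3
  -2 + 6 = 4
  -2 + 8 = 6
  -2 + 10 = 8
  -1 + 2 = 1
  -1 + 5 = 4
  -1 + 6 = 5
  -1 + 8 = 7
  -1 + 10 = 9
  2 + 5 = 7
  2 + 6 = 8
  2 + 8 = 10
  2 + 10 = 12
  5 + 6 = 11
  5 + 8 = 13
  5 + 10 = 15
  6 + 8 = 14
  6 + 10 = 16
  8 + 10 = 18
Collected distinct sums: {-3, 0, 1, 3, 4, 5, 6, 7, 8, 9, 10, 11, 12, 13, 14, 15, 16, 18}
|A +̂ A| = 18
(Reference bound: |A +̂ A| ≥ 2|A| - 3 for |A| ≥ 2, with |A| = 7 giving ≥ 11.)

|A +̂ A| = 18


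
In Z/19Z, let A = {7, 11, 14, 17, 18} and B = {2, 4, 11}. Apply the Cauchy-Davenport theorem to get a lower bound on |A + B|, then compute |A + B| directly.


Cauchy-Davenport: |A + B| ≥ min(p, |A| + |B| - 1) for A, B nonempty in Z/pZ.
|A| = 5, |B| = 3, p = 19.
CD lower bound = min(19, 5 + 3 - 1) = min(19, 7) = 7.
Compute A + B mod 19 directly:
a = 7: 7+2=9, 7+4=11, 7+11=18
a = 11: 11+2=13, 11+4=15, 11+11=3
a = 14: 14+2=16, 14+4=18, 14+11=6
a = 17: 17+2=0, 17+4=2, 17+11=9
a = 18: 18+2=1, 18+4=3, 18+11=10
A + B = {0, 1, 2, 3, 6, 9, 10, 11, 13, 15, 16, 18}, so |A + B| = 12.
Verify: 12 ≥ 7? Yes ✓.

CD lower bound = 7, actual |A + B| = 12.


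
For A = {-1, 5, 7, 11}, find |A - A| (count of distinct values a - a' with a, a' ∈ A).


A - A = {a - a' : a, a' ∈ A}; |A| = 4.
Bounds: 2|A|-1 ≤ |A - A| ≤ |A|² - |A| + 1, i.e. 7 ≤ |A - A| ≤ 13.
Note: 0 ∈ A - A always (from a - a). The set is symmetric: if d ∈ A - A then -d ∈ A - A.
Enumerate nonzero differences d = a - a' with a > a' (then include -d):
Positive differences: {2, 4, 6, 8, 12}
Full difference set: {0} ∪ (positive diffs) ∪ (negative diffs).
|A - A| = 1 + 2·5 = 11 (matches direct enumeration: 11).

|A - A| = 11


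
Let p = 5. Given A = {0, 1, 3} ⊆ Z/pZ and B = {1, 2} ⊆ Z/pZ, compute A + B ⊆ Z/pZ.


Work in Z/5Z: reduce every sum a + b modulo 5.
Enumerate all 6 pairs:
a = 0: 0+1=1, 0+2=2
a = 1: 1+1=2, 1+2=3
a = 3: 3+1=4, 3+2=0
Distinct residues collected: {0, 1, 2, 3, 4}
|A + B| = 5 (out of 5 total residues).

A + B = {0, 1, 2, 3, 4}


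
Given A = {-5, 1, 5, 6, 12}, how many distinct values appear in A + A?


A + A = {a + a' : a, a' ∈ A}; |A| = 5.
General bounds: 2|A| - 1 ≤ |A + A| ≤ |A|(|A|+1)/2, i.e. 9 ≤ |A + A| ≤ 15.
Lower bound 2|A|-1 is attained iff A is an arithmetic progression.
Enumerate sums a + a' for a ≤ a' (symmetric, so this suffices):
a = -5: -5+-5=-10, -5+1=-4, -5+5=0, -5+6=1, -5+12=7
a = 1: 1+1=2, 1+5=6, 1+6=7, 1+12=13
a = 5: 5+5=10, 5+6=11, 5+12=17
a = 6: 6+6=12, 6+12=18
a = 12: 12+12=24
Distinct sums: {-10, -4, 0, 1, 2, 6, 7, 10, 11, 12, 13, 17, 18, 24}
|A + A| = 14

|A + A| = 14


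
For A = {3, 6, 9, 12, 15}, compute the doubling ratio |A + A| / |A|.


|A| = 5.
Compute A + A by enumerating all 25 pairs.
A + A = {6, 9, 12, 15, 18, 21, 24, 27, 30}, so |A + A| = 9.
K = |A + A| / |A| = 9/5 (already in lowest terms) ≈ 1.8000.
Reference: AP of size 5 gives K = 9/5 ≈ 1.8000; a fully generic set of size 5 gives K ≈ 3.0000.

|A| = 5, |A + A| = 9, K = 9/5.


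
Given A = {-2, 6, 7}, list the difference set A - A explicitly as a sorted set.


A - A = {a - a' : a, a' ∈ A}.
Compute a - a' for each ordered pair (a, a'):
a = -2: -2--2=0, -2-6=-8, -2-7=-9
a = 6: 6--2=8, 6-6=0, 6-7=-1
a = 7: 7--2=9, 7-6=1, 7-7=0
Collecting distinct values (and noting 0 appears from a-a):
A - A = {-9, -8, -1, 0, 1, 8, 9}
|A - A| = 7

A - A = {-9, -8, -1, 0, 1, 8, 9}


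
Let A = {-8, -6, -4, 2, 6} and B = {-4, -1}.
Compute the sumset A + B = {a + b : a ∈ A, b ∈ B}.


A + B = {a + b : a ∈ A, b ∈ B}.
Enumerate all |A|·|B| = 5·2 = 10 pairs (a, b) and collect distinct sums.
a = -8: -8+-4=-12, -8+-1=-9
a = -6: -6+-4=-10, -6+-1=-7
a = -4: -4+-4=-8, -4+-1=-5
a = 2: 2+-4=-2, 2+-1=1
a = 6: 6+-4=2, 6+-1=5
Collecting distinct sums: A + B = {-12, -10, -9, -8, -7, -5, -2, 1, 2, 5}
|A + B| = 10

A + B = {-12, -10, -9, -8, -7, -5, -2, 1, 2, 5}


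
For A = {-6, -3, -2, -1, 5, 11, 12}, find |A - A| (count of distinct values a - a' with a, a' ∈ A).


A - A = {a - a' : a, a' ∈ A}; |A| = 7.
Bounds: 2|A|-1 ≤ |A - A| ≤ |A|² - |A| + 1, i.e. 13 ≤ |A - A| ≤ 43.
Note: 0 ∈ A - A always (from a - a). The set is symmetric: if d ∈ A - A then -d ∈ A - A.
Enumerate nonzero differences d = a - a' with a > a' (then include -d):
Positive differences: {1, 2, 3, 4, 5, 6, 7, 8, 11, 12, 13, 14, 15, 17, 18}
Full difference set: {0} ∪ (positive diffs) ∪ (negative diffs).
|A - A| = 1 + 2·15 = 31 (matches direct enumeration: 31).

|A - A| = 31


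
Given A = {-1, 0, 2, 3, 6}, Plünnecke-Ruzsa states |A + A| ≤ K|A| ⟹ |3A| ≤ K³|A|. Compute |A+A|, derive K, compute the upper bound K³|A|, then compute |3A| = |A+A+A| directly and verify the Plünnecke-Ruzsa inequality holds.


|A| = 5.
Step 1: Compute A + A by enumerating all 25 pairs.
A + A = {-2, -1, 0, 1, 2, 3, 4, 5, 6, 8, 9, 12}, so |A + A| = 12.
Step 2: Doubling constant K = |A + A|/|A| = 12/5 = 12/5 ≈ 2.4000.
Step 3: Plünnecke-Ruzsa gives |3A| ≤ K³·|A| = (2.4000)³ · 5 ≈ 69.1200.
Step 4: Compute 3A = A + A + A directly by enumerating all triples (a,b,c) ∈ A³; |3A| = 19.
Step 5: Check 19 ≤ 69.1200? Yes ✓.

K = 12/5, Plünnecke-Ruzsa bound K³|A| ≈ 69.1200, |3A| = 19, inequality holds.


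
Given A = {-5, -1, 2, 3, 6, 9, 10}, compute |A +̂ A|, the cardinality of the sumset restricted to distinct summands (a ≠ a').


Restricted sumset: A +̂ A = {a + a' : a ∈ A, a' ∈ A, a ≠ a'}.
Equivalently, take A + A and drop any sum 2a that is achievable ONLY as a + a for a ∈ A (i.e. sums representable only with equal summands).
Enumerate pairs (a, a') with a < a' (symmetric, so each unordered pair gives one sum; this covers all a ≠ a'):
  -5 + -1 = -6
  -5 + 2 = -3
  -5 + 3 = -2
  -5 + 6 = 1
  -5 + 9 = 4
  -5 + 10 = 5
  -1 + 2 = 1
  -1 + 3 = 2
  -1 + 6 = 5
  -1 + 9 = 8
  -1 + 10 = 9
  2 + 3 = 5
  2 + 6 = 8
  2 + 9 = 11
  2 + 10 = 12
  3 + 6 = 9
  3 + 9 = 12
  3 + 10 = 13
  6 + 9 = 15
  6 + 10 = 16
  9 + 10 = 19
Collected distinct sums: {-6, -3, -2, 1, 2, 4, 5, 8, 9, 11, 12, 13, 15, 16, 19}
|A +̂ A| = 15
(Reference bound: |A +̂ A| ≥ 2|A| - 3 for |A| ≥ 2, with |A| = 7 giving ≥ 11.)

|A +̂ A| = 15


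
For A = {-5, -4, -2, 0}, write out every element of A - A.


A - A = {a - a' : a, a' ∈ A}.
Compute a - a' for each ordered pair (a, a'):
a = -5: -5--5=0, -5--4=-1, -5--2=-3, -5-0=-5
a = -4: -4--5=1, -4--4=0, -4--2=-2, -4-0=-4
a = -2: -2--5=3, -2--4=2, -2--2=0, -2-0=-2
a = 0: 0--5=5, 0--4=4, 0--2=2, 0-0=0
Collecting distinct values (and noting 0 appears from a-a):
A - A = {-5, -4, -3, -2, -1, 0, 1, 2, 3, 4, 5}
|A - A| = 11

A - A = {-5, -4, -3, -2, -1, 0, 1, 2, 3, 4, 5}


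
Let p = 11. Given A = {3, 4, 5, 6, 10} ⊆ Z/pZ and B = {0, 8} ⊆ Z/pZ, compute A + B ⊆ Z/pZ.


Work in Z/11Z: reduce every sum a + b modulo 11.
Enumerate all 10 pairs:
a = 3: 3+0=3, 3+8=0
a = 4: 4+0=4, 4+8=1
a = 5: 5+0=5, 5+8=2
a = 6: 6+0=6, 6+8=3
a = 10: 10+0=10, 10+8=7
Distinct residues collected: {0, 1, 2, 3, 4, 5, 6, 7, 10}
|A + B| = 9 (out of 11 total residues).

A + B = {0, 1, 2, 3, 4, 5, 6, 7, 10}


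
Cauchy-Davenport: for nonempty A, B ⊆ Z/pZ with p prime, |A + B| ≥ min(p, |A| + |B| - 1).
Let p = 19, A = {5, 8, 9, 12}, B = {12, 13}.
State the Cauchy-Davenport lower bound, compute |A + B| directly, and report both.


Cauchy-Davenport: |A + B| ≥ min(p, |A| + |B| - 1) for A, B nonempty in Z/pZ.
|A| = 4, |B| = 2, p = 19.
CD lower bound = min(19, 4 + 2 - 1) = min(19, 5) = 5.
Compute A + B mod 19 directly:
a = 5: 5+12=17, 5+13=18
a = 8: 8+12=1, 8+13=2
a = 9: 9+12=2, 9+13=3
a = 12: 12+12=5, 12+13=6
A + B = {1, 2, 3, 5, 6, 17, 18}, so |A + B| = 7.
Verify: 7 ≥ 5? Yes ✓.

CD lower bound = 5, actual |A + B| = 7.


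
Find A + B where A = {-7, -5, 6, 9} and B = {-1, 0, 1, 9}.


A + B = {a + b : a ∈ A, b ∈ B}.
Enumerate all |A|·|B| = 4·4 = 16 pairs (a, b) and collect distinct sums.
a = -7: -7+-1=-8, -7+0=-7, -7+1=-6, -7+9=2
a = -5: -5+-1=-6, -5+0=-5, -5+1=-4, -5+9=4
a = 6: 6+-1=5, 6+0=6, 6+1=7, 6+9=15
a = 9: 9+-1=8, 9+0=9, 9+1=10, 9+9=18
Collecting distinct sums: A + B = {-8, -7, -6, -5, -4, 2, 4, 5, 6, 7, 8, 9, 10, 15, 18}
|A + B| = 15

A + B = {-8, -7, -6, -5, -4, 2, 4, 5, 6, 7, 8, 9, 10, 15, 18}


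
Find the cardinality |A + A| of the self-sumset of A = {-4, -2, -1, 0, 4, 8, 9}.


A + A = {a + a' : a, a' ∈ A}; |A| = 7.
General bounds: 2|A| - 1 ≤ |A + A| ≤ |A|(|A|+1)/2, i.e. 13 ≤ |A + A| ≤ 28.
Lower bound 2|A|-1 is attained iff A is an arithmetic progression.
Enumerate sums a + a' for a ≤ a' (symmetric, so this suffices):
a = -4: -4+-4=-8, -4+-2=-6, -4+-1=-5, -4+0=-4, -4+4=0, -4+8=4, -4+9=5
a = -2: -2+-2=-4, -2+-1=-3, -2+0=-2, -2+4=2, -2+8=6, -2+9=7
a = -1: -1+-1=-2, -1+0=-1, -1+4=3, -1+8=7, -1+9=8
a = 0: 0+0=0, 0+4=4, 0+8=8, 0+9=9
a = 4: 4+4=8, 4+8=12, 4+9=13
a = 8: 8+8=16, 8+9=17
a = 9: 9+9=18
Distinct sums: {-8, -6, -5, -4, -3, -2, -1, 0, 2, 3, 4, 5, 6, 7, 8, 9, 12, 13, 16, 17, 18}
|A + A| = 21

|A + A| = 21


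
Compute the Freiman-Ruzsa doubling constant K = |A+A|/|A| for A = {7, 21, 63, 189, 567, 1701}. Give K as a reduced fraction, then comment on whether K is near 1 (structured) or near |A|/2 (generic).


|A| = 6.
Compute A + A by enumerating all 36 pairs.
A + A = {14, 28, 42, 70, 84, 126, 196, 210, 252, 378, 574, 588, 630, 756, 1134, 1708, 1722, 1764, 1890, 2268, 3402}, so |A + A| = 21.
K = |A + A| / |A| = 21/6 = 7/2 ≈ 3.5000.
Reference: AP of size 6 gives K = 11/6 ≈ 1.8333; a fully generic set of size 6 gives K ≈ 3.5000.

|A| = 6, |A + A| = 21, K = 21/6 = 7/2.


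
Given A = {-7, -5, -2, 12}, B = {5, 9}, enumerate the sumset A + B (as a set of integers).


A + B = {a + b : a ∈ A, b ∈ B}.
Enumerate all |A|·|B| = 4·2 = 8 pairs (a, b) and collect distinct sums.
a = -7: -7+5=-2, -7+9=2
a = -5: -5+5=0, -5+9=4
a = -2: -2+5=3, -2+9=7
a = 12: 12+5=17, 12+9=21
Collecting distinct sums: A + B = {-2, 0, 2, 3, 4, 7, 17, 21}
|A + B| = 8

A + B = {-2, 0, 2, 3, 4, 7, 17, 21}


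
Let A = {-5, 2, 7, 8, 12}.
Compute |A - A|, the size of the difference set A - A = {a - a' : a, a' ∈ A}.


A - A = {a - a' : a, a' ∈ A}; |A| = 5.
Bounds: 2|A|-1 ≤ |A - A| ≤ |A|² - |A| + 1, i.e. 9 ≤ |A - A| ≤ 21.
Note: 0 ∈ A - A always (from a - a). The set is symmetric: if d ∈ A - A then -d ∈ A - A.
Enumerate nonzero differences d = a - a' with a > a' (then include -d):
Positive differences: {1, 4, 5, 6, 7, 10, 12, 13, 17}
Full difference set: {0} ∪ (positive diffs) ∪ (negative diffs).
|A - A| = 1 + 2·9 = 19 (matches direct enumeration: 19).

|A - A| = 19


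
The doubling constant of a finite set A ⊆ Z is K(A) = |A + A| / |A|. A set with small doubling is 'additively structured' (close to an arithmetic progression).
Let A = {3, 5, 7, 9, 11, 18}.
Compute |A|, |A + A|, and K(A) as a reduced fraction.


|A| = 6.
Compute A + A by enumerating all 36 pairs.
A + A = {6, 8, 10, 12, 14, 16, 18, 20, 21, 22, 23, 25, 27, 29, 36}, so |A + A| = 15.
K = |A + A| / |A| = 15/6 = 5/2 ≈ 2.5000.
Reference: AP of size 6 gives K = 11/6 ≈ 1.8333; a fully generic set of size 6 gives K ≈ 3.5000.

|A| = 6, |A + A| = 15, K = 15/6 = 5/2.


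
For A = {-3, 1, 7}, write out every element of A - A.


A - A = {a - a' : a, a' ∈ A}.
Compute a - a' for each ordered pair (a, a'):
a = -3: -3--3=0, -3-1=-4, -3-7=-10
a = 1: 1--3=4, 1-1=0, 1-7=-6
a = 7: 7--3=10, 7-1=6, 7-7=0
Collecting distinct values (and noting 0 appears from a-a):
A - A = {-10, -6, -4, 0, 4, 6, 10}
|A - A| = 7

A - A = {-10, -6, -4, 0, 4, 6, 10}


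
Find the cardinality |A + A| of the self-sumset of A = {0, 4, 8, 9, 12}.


A + A = {a + a' : a, a' ∈ A}; |A| = 5.
General bounds: 2|A| - 1 ≤ |A + A| ≤ |A|(|A|+1)/2, i.e. 9 ≤ |A + A| ≤ 15.
Lower bound 2|A|-1 is attained iff A is an arithmetic progression.
Enumerate sums a + a' for a ≤ a' (symmetric, so this suffices):
a = 0: 0+0=0, 0+4=4, 0+8=8, 0+9=9, 0+12=12
a = 4: 4+4=8, 4+8=12, 4+9=13, 4+12=16
a = 8: 8+8=16, 8+9=17, 8+12=20
a = 9: 9+9=18, 9+12=21
a = 12: 12+12=24
Distinct sums: {0, 4, 8, 9, 12, 13, 16, 17, 18, 20, 21, 24}
|A + A| = 12

|A + A| = 12


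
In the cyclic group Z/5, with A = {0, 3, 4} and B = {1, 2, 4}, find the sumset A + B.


Work in Z/5Z: reduce every sum a + b modulo 5.
Enumerate all 9 pairs:
a = 0: 0+1=1, 0+2=2, 0+4=4
a = 3: 3+1=4, 3+2=0, 3+4=2
a = 4: 4+1=0, 4+2=1, 4+4=3
Distinct residues collected: {0, 1, 2, 3, 4}
|A + B| = 5 (out of 5 total residues).

A + B = {0, 1, 2, 3, 4}


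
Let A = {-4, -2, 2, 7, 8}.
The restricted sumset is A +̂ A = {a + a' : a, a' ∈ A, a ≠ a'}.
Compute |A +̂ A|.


Restricted sumset: A +̂ A = {a + a' : a ∈ A, a' ∈ A, a ≠ a'}.
Equivalently, take A + A and drop any sum 2a that is achievable ONLY as a + a for a ∈ A (i.e. sums representable only with equal summands).
Enumerate pairs (a, a') with a < a' (symmetric, so each unordered pair gives one sum; this covers all a ≠ a'):
  -4 + -2 = -6
  -4 + 2 = -2
  -4 + 7 = 3
  -4 + 8 = 4
  -2 + 2 = 0
  -2 + 7 = 5
  -2 + 8 = 6
  2 + 7 = 9
  2 + 8 = 10
  7 + 8 = 15
Collected distinct sums: {-6, -2, 0, 3, 4, 5, 6, 9, 10, 15}
|A +̂ A| = 10
(Reference bound: |A +̂ A| ≥ 2|A| - 3 for |A| ≥ 2, with |A| = 5 giving ≥ 7.)

|A +̂ A| = 10


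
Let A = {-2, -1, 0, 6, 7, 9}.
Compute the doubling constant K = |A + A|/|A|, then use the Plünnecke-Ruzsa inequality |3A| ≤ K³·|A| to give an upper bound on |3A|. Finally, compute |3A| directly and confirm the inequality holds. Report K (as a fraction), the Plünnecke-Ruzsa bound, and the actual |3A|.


|A| = 6.
Step 1: Compute A + A by enumerating all 36 pairs.
A + A = {-4, -3, -2, -1, 0, 4, 5, 6, 7, 8, 9, 12, 13, 14, 15, 16, 18}, so |A + A| = 17.
Step 2: Doubling constant K = |A + A|/|A| = 17/6 = 17/6 ≈ 2.8333.
Step 3: Plünnecke-Ruzsa gives |3A| ≤ K³·|A| = (2.8333)³ · 6 ≈ 136.4722.
Step 4: Compute 3A = A + A + A directly by enumerating all triples (a,b,c) ∈ A³; |3A| = 32.
Step 5: Check 32 ≤ 136.4722? Yes ✓.

K = 17/6, Plünnecke-Ruzsa bound K³|A| ≈ 136.4722, |3A| = 32, inequality holds.


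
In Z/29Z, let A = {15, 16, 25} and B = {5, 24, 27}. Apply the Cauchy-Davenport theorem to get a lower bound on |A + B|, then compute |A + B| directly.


Cauchy-Davenport: |A + B| ≥ min(p, |A| + |B| - 1) for A, B nonempty in Z/pZ.
|A| = 3, |B| = 3, p = 29.
CD lower bound = min(29, 3 + 3 - 1) = min(29, 5) = 5.
Compute A + B mod 29 directly:
a = 15: 15+5=20, 15+24=10, 15+27=13
a = 16: 16+5=21, 16+24=11, 16+27=14
a = 25: 25+5=1, 25+24=20, 25+27=23
A + B = {1, 10, 11, 13, 14, 20, 21, 23}, so |A + B| = 8.
Verify: 8 ≥ 5? Yes ✓.

CD lower bound = 5, actual |A + B| = 8.


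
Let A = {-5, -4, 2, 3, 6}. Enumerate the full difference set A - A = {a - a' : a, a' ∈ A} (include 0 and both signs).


A - A = {a - a' : a, a' ∈ A}.
Compute a - a' for each ordered pair (a, a'):
a = -5: -5--5=0, -5--4=-1, -5-2=-7, -5-3=-8, -5-6=-11
a = -4: -4--5=1, -4--4=0, -4-2=-6, -4-3=-7, -4-6=-10
a = 2: 2--5=7, 2--4=6, 2-2=0, 2-3=-1, 2-6=-4
a = 3: 3--5=8, 3--4=7, 3-2=1, 3-3=0, 3-6=-3
a = 6: 6--5=11, 6--4=10, 6-2=4, 6-3=3, 6-6=0
Collecting distinct values (and noting 0 appears from a-a):
A - A = {-11, -10, -8, -7, -6, -4, -3, -1, 0, 1, 3, 4, 6, 7, 8, 10, 11}
|A - A| = 17

A - A = {-11, -10, -8, -7, -6, -4, -3, -1, 0, 1, 3, 4, 6, 7, 8, 10, 11}


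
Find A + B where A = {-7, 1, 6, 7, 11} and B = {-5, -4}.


A + B = {a + b : a ∈ A, b ∈ B}.
Enumerate all |A|·|B| = 5·2 = 10 pairs (a, b) and collect distinct sums.
a = -7: -7+-5=-12, -7+-4=-11
a = 1: 1+-5=-4, 1+-4=-3
a = 6: 6+-5=1, 6+-4=2
a = 7: 7+-5=2, 7+-4=3
a = 11: 11+-5=6, 11+-4=7
Collecting distinct sums: A + B = {-12, -11, -4, -3, 1, 2, 3, 6, 7}
|A + B| = 9

A + B = {-12, -11, -4, -3, 1, 2, 3, 6, 7}


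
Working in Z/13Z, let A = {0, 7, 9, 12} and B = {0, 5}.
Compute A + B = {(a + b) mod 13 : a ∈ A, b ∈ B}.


Work in Z/13Z: reduce every sum a + b modulo 13.
Enumerate all 8 pairs:
a = 0: 0+0=0, 0+5=5
a = 7: 7+0=7, 7+5=12
a = 9: 9+0=9, 9+5=1
a = 12: 12+0=12, 12+5=4
Distinct residues collected: {0, 1, 4, 5, 7, 9, 12}
|A + B| = 7 (out of 13 total residues).

A + B = {0, 1, 4, 5, 7, 9, 12}


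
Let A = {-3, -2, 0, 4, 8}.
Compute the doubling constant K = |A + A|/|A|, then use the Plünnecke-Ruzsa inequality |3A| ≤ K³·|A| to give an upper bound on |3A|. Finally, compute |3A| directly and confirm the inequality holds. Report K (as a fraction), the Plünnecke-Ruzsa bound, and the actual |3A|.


|A| = 5.
Step 1: Compute A + A by enumerating all 25 pairs.
A + A = {-6, -5, -4, -3, -2, 0, 1, 2, 4, 5, 6, 8, 12, 16}, so |A + A| = 14.
Step 2: Doubling constant K = |A + A|/|A| = 14/5 = 14/5 ≈ 2.8000.
Step 3: Plünnecke-Ruzsa gives |3A| ≤ K³·|A| = (2.8000)³ · 5 ≈ 109.7600.
Step 4: Compute 3A = A + A + A directly by enumerating all triples (a,b,c) ∈ A³; |3A| = 25.
Step 5: Check 25 ≤ 109.7600? Yes ✓.

K = 14/5, Plünnecke-Ruzsa bound K³|A| ≈ 109.7600, |3A| = 25, inequality holds.


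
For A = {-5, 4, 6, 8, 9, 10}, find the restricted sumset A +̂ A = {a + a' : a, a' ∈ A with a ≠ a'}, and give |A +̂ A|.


Restricted sumset: A +̂ A = {a + a' : a ∈ A, a' ∈ A, a ≠ a'}.
Equivalently, take A + A and drop any sum 2a that is achievable ONLY as a + a for a ∈ A (i.e. sums representable only with equal summands).
Enumerate pairs (a, a') with a < a' (symmetric, so each unordered pair gives one sum; this covers all a ≠ a'):
  -5 + 4 = -1
  -5 + 6 = 1
  -5 + 8 = 3
  -5 + 9 = 4
  -5 + 10 = 5
  4 + 6 = 10
  4 + 8 = 12
  4 + 9 = 13
  4 + 10 = 14
  6 + 8 = 14
  6 + 9 = 15
  6 + 10 = 16
  8 + 9 = 17
  8 + 10 = 18
  9 + 10 = 19
Collected distinct sums: {-1, 1, 3, 4, 5, 10, 12, 13, 14, 15, 16, 17, 18, 19}
|A +̂ A| = 14
(Reference bound: |A +̂ A| ≥ 2|A| - 3 for |A| ≥ 2, with |A| = 6 giving ≥ 9.)

|A +̂ A| = 14


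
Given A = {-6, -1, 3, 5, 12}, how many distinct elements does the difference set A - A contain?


A - A = {a - a' : a, a' ∈ A}; |A| = 5.
Bounds: 2|A|-1 ≤ |A - A| ≤ |A|² - |A| + 1, i.e. 9 ≤ |A - A| ≤ 21.
Note: 0 ∈ A - A always (from a - a). The set is symmetric: if d ∈ A - A then -d ∈ A - A.
Enumerate nonzero differences d = a - a' with a > a' (then include -d):
Positive differences: {2, 4, 5, 6, 7, 9, 11, 13, 18}
Full difference set: {0} ∪ (positive diffs) ∪ (negative diffs).
|A - A| = 1 + 2·9 = 19 (matches direct enumeration: 19).

|A - A| = 19


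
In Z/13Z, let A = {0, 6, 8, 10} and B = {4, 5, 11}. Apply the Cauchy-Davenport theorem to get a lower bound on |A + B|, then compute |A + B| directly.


Cauchy-Davenport: |A + B| ≥ min(p, |A| + |B| - 1) for A, B nonempty in Z/pZ.
|A| = 4, |B| = 3, p = 13.
CD lower bound = min(13, 4 + 3 - 1) = min(13, 6) = 6.
Compute A + B mod 13 directly:
a = 0: 0+4=4, 0+5=5, 0+11=11
a = 6: 6+4=10, 6+5=11, 6+11=4
a = 8: 8+4=12, 8+5=0, 8+11=6
a = 10: 10+4=1, 10+5=2, 10+11=8
A + B = {0, 1, 2, 4, 5, 6, 8, 10, 11, 12}, so |A + B| = 10.
Verify: 10 ≥ 6? Yes ✓.

CD lower bound = 6, actual |A + B| = 10.


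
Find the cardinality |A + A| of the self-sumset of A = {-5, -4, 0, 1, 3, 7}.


A + A = {a + a' : a, a' ∈ A}; |A| = 6.
General bounds: 2|A| - 1 ≤ |A + A| ≤ |A|(|A|+1)/2, i.e. 11 ≤ |A + A| ≤ 21.
Lower bound 2|A|-1 is attained iff A is an arithmetic progression.
Enumerate sums a + a' for a ≤ a' (symmetric, so this suffices):
a = -5: -5+-5=-10, -5+-4=-9, -5+0=-5, -5+1=-4, -5+3=-2, -5+7=2
a = -4: -4+-4=-8, -4+0=-4, -4+1=-3, -4+3=-1, -4+7=3
a = 0: 0+0=0, 0+1=1, 0+3=3, 0+7=7
a = 1: 1+1=2, 1+3=4, 1+7=8
a = 3: 3+3=6, 3+7=10
a = 7: 7+7=14
Distinct sums: {-10, -9, -8, -5, -4, -3, -2, -1, 0, 1, 2, 3, 4, 6, 7, 8, 10, 14}
|A + A| = 18

|A + A| = 18


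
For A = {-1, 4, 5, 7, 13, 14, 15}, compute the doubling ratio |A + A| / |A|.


|A| = 7.
Compute A + A by enumerating all 49 pairs.
A + A = {-2, 3, 4, 6, 8, 9, 10, 11, 12, 13, 14, 17, 18, 19, 20, 21, 22, 26, 27, 28, 29, 30}, so |A + A| = 22.
K = |A + A| / |A| = 22/7 (already in lowest terms) ≈ 3.1429.
Reference: AP of size 7 gives K = 13/7 ≈ 1.8571; a fully generic set of size 7 gives K ≈ 4.0000.

|A| = 7, |A + A| = 22, K = 22/7.


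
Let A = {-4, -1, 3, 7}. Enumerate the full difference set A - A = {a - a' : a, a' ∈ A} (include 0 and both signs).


A - A = {a - a' : a, a' ∈ A}.
Compute a - a' for each ordered pair (a, a'):
a = -4: -4--4=0, -4--1=-3, -4-3=-7, -4-7=-11
a = -1: -1--4=3, -1--1=0, -1-3=-4, -1-7=-8
a = 3: 3--4=7, 3--1=4, 3-3=0, 3-7=-4
a = 7: 7--4=11, 7--1=8, 7-3=4, 7-7=0
Collecting distinct values (and noting 0 appears from a-a):
A - A = {-11, -8, -7, -4, -3, 0, 3, 4, 7, 8, 11}
|A - A| = 11

A - A = {-11, -8, -7, -4, -3, 0, 3, 4, 7, 8, 11}


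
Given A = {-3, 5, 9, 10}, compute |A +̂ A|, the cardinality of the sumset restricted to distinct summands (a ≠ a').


Restricted sumset: A +̂ A = {a + a' : a ∈ A, a' ∈ A, a ≠ a'}.
Equivalently, take A + A and drop any sum 2a that is achievable ONLY as a + a for a ∈ A (i.e. sums representable only with equal summands).
Enumerate pairs (a, a') with a < a' (symmetric, so each unordered pair gives one sum; this covers all a ≠ a'):
  -3 + 5 = 2
  -3 + 9 = 6
  -3 + 10 = 7
  5 + 9 = 14
  5 + 10 = 15
  9 + 10 = 19
Collected distinct sums: {2, 6, 7, 14, 15, 19}
|A +̂ A| = 6
(Reference bound: |A +̂ A| ≥ 2|A| - 3 for |A| ≥ 2, with |A| = 4 giving ≥ 5.)

|A +̂ A| = 6


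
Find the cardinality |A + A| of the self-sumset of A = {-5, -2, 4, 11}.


A + A = {a + a' : a, a' ∈ A}; |A| = 4.
General bounds: 2|A| - 1 ≤ |A + A| ≤ |A|(|A|+1)/2, i.e. 7 ≤ |A + A| ≤ 10.
Lower bound 2|A|-1 is attained iff A is an arithmetic progression.
Enumerate sums a + a' for a ≤ a' (symmetric, so this suffices):
a = -5: -5+-5=-10, -5+-2=-7, -5+4=-1, -5+11=6
a = -2: -2+-2=-4, -2+4=2, -2+11=9
a = 4: 4+4=8, 4+11=15
a = 11: 11+11=22
Distinct sums: {-10, -7, -4, -1, 2, 6, 8, 9, 15, 22}
|A + A| = 10

|A + A| = 10


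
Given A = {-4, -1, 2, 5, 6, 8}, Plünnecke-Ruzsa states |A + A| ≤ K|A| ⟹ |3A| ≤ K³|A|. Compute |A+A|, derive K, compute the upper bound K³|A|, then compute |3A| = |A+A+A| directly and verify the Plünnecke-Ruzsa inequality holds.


|A| = 6.
Step 1: Compute A + A by enumerating all 36 pairs.
A + A = {-8, -5, -2, 1, 2, 4, 5, 7, 8, 10, 11, 12, 13, 14, 16}, so |A + A| = 15.
Step 2: Doubling constant K = |A + A|/|A| = 15/6 = 15/6 ≈ 2.5000.
Step 3: Plünnecke-Ruzsa gives |3A| ≤ K³·|A| = (2.5000)³ · 6 ≈ 93.7500.
Step 4: Compute 3A = A + A + A directly by enumerating all triples (a,b,c) ∈ A³; |3A| = 27.
Step 5: Check 27 ≤ 93.7500? Yes ✓.

K = 15/6, Plünnecke-Ruzsa bound K³|A| ≈ 93.7500, |3A| = 27, inequality holds.


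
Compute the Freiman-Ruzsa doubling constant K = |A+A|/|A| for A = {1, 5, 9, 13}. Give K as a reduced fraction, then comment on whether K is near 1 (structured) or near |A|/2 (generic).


|A| = 4.
Compute A + A by enumerating all 16 pairs.
A + A = {2, 6, 10, 14, 18, 22, 26}, so |A + A| = 7.
K = |A + A| / |A| = 7/4 (already in lowest terms) ≈ 1.7500.
Reference: AP of size 4 gives K = 7/4 ≈ 1.7500; a fully generic set of size 4 gives K ≈ 2.5000.

|A| = 4, |A + A| = 7, K = 7/4.


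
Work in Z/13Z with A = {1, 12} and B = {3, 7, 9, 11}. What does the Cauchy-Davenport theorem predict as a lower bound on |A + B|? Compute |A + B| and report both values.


Cauchy-Davenport: |A + B| ≥ min(p, |A| + |B| - 1) for A, B nonempty in Z/pZ.
|A| = 2, |B| = 4, p = 13.
CD lower bound = min(13, 2 + 4 - 1) = min(13, 5) = 5.
Compute A + B mod 13 directly:
a = 1: 1+3=4, 1+7=8, 1+9=10, 1+11=12
a = 12: 12+3=2, 12+7=6, 12+9=8, 12+11=10
A + B = {2, 4, 6, 8, 10, 12}, so |A + B| = 6.
Verify: 6 ≥ 5? Yes ✓.

CD lower bound = 5, actual |A + B| = 6.


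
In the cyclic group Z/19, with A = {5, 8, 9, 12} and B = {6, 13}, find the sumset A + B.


Work in Z/19Z: reduce every sum a + b modulo 19.
Enumerate all 8 pairs:
a = 5: 5+6=11, 5+13=18
a = 8: 8+6=14, 8+13=2
a = 9: 9+6=15, 9+13=3
a = 12: 12+6=18, 12+13=6
Distinct residues collected: {2, 3, 6, 11, 14, 15, 18}
|A + B| = 7 (out of 19 total residues).

A + B = {2, 3, 6, 11, 14, 15, 18}


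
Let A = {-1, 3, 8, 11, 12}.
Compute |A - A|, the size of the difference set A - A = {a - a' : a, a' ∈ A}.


A - A = {a - a' : a, a' ∈ A}; |A| = 5.
Bounds: 2|A|-1 ≤ |A - A| ≤ |A|² - |A| + 1, i.e. 9 ≤ |A - A| ≤ 21.
Note: 0 ∈ A - A always (from a - a). The set is symmetric: if d ∈ A - A then -d ∈ A - A.
Enumerate nonzero differences d = a - a' with a > a' (then include -d):
Positive differences: {1, 3, 4, 5, 8, 9, 12, 13}
Full difference set: {0} ∪ (positive diffs) ∪ (negative diffs).
|A - A| = 1 + 2·8 = 17 (matches direct enumeration: 17).

|A - A| = 17


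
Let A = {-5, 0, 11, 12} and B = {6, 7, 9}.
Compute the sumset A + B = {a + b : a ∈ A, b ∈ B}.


A + B = {a + b : a ∈ A, b ∈ B}.
Enumerate all |A|·|B| = 4·3 = 12 pairs (a, b) and collect distinct sums.
a = -5: -5+6=1, -5+7=2, -5+9=4
a = 0: 0+6=6, 0+7=7, 0+9=9
a = 11: 11+6=17, 11+7=18, 11+9=20
a = 12: 12+6=18, 12+7=19, 12+9=21
Collecting distinct sums: A + B = {1, 2, 4, 6, 7, 9, 17, 18, 19, 20, 21}
|A + B| = 11

A + B = {1, 2, 4, 6, 7, 9, 17, 18, 19, 20, 21}


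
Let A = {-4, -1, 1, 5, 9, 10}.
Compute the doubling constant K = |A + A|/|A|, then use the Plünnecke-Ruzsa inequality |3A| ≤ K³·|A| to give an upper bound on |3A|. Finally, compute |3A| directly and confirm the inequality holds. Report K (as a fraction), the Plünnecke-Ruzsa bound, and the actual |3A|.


|A| = 6.
Step 1: Compute A + A by enumerating all 36 pairs.
A + A = {-8, -5, -3, -2, 0, 1, 2, 4, 5, 6, 8, 9, 10, 11, 14, 15, 18, 19, 20}, so |A + A| = 19.
Step 2: Doubling constant K = |A + A|/|A| = 19/6 = 19/6 ≈ 3.1667.
Step 3: Plünnecke-Ruzsa gives |3A| ≤ K³·|A| = (3.1667)³ · 6 ≈ 190.5278.
Step 4: Compute 3A = A + A + A directly by enumerating all triples (a,b,c) ∈ A³; |3A| = 37.
Step 5: Check 37 ≤ 190.5278? Yes ✓.

K = 19/6, Plünnecke-Ruzsa bound K³|A| ≈ 190.5278, |3A| = 37, inequality holds.


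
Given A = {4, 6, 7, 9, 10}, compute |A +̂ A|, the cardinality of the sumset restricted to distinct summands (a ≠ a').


Restricted sumset: A +̂ A = {a + a' : a ∈ A, a' ∈ A, a ≠ a'}.
Equivalently, take A + A and drop any sum 2a that is achievable ONLY as a + a for a ∈ A (i.e. sums representable only with equal summands).
Enumerate pairs (a, a') with a < a' (symmetric, so each unordered pair gives one sum; this covers all a ≠ a'):
  4 + 6 = 10
  4 + 7 = 11
  4 + 9 = 13
  4 + 10 = 14
  6 + 7 = 13
  6 + 9 = 15
  6 + 10 = 16
  7 + 9 = 16
  7 + 10 = 17
  9 + 10 = 19
Collected distinct sums: {10, 11, 13, 14, 15, 16, 17, 19}
|A +̂ A| = 8
(Reference bound: |A +̂ A| ≥ 2|A| - 3 for |A| ≥ 2, with |A| = 5 giving ≥ 7.)

|A +̂ A| = 8


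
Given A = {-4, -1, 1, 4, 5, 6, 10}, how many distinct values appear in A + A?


A + A = {a + a' : a, a' ∈ A}; |A| = 7.
General bounds: 2|A| - 1 ≤ |A + A| ≤ |A|(|A|+1)/2, i.e. 13 ≤ |A + A| ≤ 28.
Lower bound 2|A|-1 is attained iff A is an arithmetic progression.
Enumerate sums a + a' for a ≤ a' (symmetric, so this suffices):
a = -4: -4+-4=-8, -4+-1=-5, -4+1=-3, -4+4=0, -4+5=1, -4+6=2, -4+10=6
a = -1: -1+-1=-2, -1+1=0, -1+4=3, -1+5=4, -1+6=5, -1+10=9
a = 1: 1+1=2, 1+4=5, 1+5=6, 1+6=7, 1+10=11
a = 4: 4+4=8, 4+5=9, 4+6=10, 4+10=14
a = 5: 5+5=10, 5+6=11, 5+10=15
a = 6: 6+6=12, 6+10=16
a = 10: 10+10=20
Distinct sums: {-8, -5, -3, -2, 0, 1, 2, 3, 4, 5, 6, 7, 8, 9, 10, 11, 12, 14, 15, 16, 20}
|A + A| = 21

|A + A| = 21


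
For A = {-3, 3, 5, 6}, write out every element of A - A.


A - A = {a - a' : a, a' ∈ A}.
Compute a - a' for each ordered pair (a, a'):
a = -3: -3--3=0, -3-3=-6, -3-5=-8, -3-6=-9
a = 3: 3--3=6, 3-3=0, 3-5=-2, 3-6=-3
a = 5: 5--3=8, 5-3=2, 5-5=0, 5-6=-1
a = 6: 6--3=9, 6-3=3, 6-5=1, 6-6=0
Collecting distinct values (and noting 0 appears from a-a):
A - A = {-9, -8, -6, -3, -2, -1, 0, 1, 2, 3, 6, 8, 9}
|A - A| = 13

A - A = {-9, -8, -6, -3, -2, -1, 0, 1, 2, 3, 6, 8, 9}


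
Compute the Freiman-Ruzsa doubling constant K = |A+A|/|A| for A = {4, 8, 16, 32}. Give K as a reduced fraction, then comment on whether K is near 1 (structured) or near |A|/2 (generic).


|A| = 4.
Compute A + A by enumerating all 16 pairs.
A + A = {8, 12, 16, 20, 24, 32, 36, 40, 48, 64}, so |A + A| = 10.
K = |A + A| / |A| = 10/4 = 5/2 ≈ 2.5000.
Reference: AP of size 4 gives K = 7/4 ≈ 1.7500; a fully generic set of size 4 gives K ≈ 2.5000.

|A| = 4, |A + A| = 10, K = 10/4 = 5/2.


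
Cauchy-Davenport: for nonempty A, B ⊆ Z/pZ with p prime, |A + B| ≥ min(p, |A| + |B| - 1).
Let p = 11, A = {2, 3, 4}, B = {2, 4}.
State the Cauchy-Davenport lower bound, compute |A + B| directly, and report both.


Cauchy-Davenport: |A + B| ≥ min(p, |A| + |B| - 1) for A, B nonempty in Z/pZ.
|A| = 3, |B| = 2, p = 11.
CD lower bound = min(11, 3 + 2 - 1) = min(11, 4) = 4.
Compute A + B mod 11 directly:
a = 2: 2+2=4, 2+4=6
a = 3: 3+2=5, 3+4=7
a = 4: 4+2=6, 4+4=8
A + B = {4, 5, 6, 7, 8}, so |A + B| = 5.
Verify: 5 ≥ 4? Yes ✓.

CD lower bound = 4, actual |A + B| = 5.


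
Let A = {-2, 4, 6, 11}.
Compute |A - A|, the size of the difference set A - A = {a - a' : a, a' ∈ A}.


A - A = {a - a' : a, a' ∈ A}; |A| = 4.
Bounds: 2|A|-1 ≤ |A - A| ≤ |A|² - |A| + 1, i.e. 7 ≤ |A - A| ≤ 13.
Note: 0 ∈ A - A always (from a - a). The set is symmetric: if d ∈ A - A then -d ∈ A - A.
Enumerate nonzero differences d = a - a' with a > a' (then include -d):
Positive differences: {2, 5, 6, 7, 8, 13}
Full difference set: {0} ∪ (positive diffs) ∪ (negative diffs).
|A - A| = 1 + 2·6 = 13 (matches direct enumeration: 13).

|A - A| = 13


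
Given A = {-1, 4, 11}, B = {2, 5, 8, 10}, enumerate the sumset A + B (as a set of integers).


A + B = {a + b : a ∈ A, b ∈ B}.
Enumerate all |A|·|B| = 3·4 = 12 pairs (a, b) and collect distinct sums.
a = -1: -1+2=1, -1+5=4, -1+8=7, -1+10=9
a = 4: 4+2=6, 4+5=9, 4+8=12, 4+10=14
a = 11: 11+2=13, 11+5=16, 11+8=19, 11+10=21
Collecting distinct sums: A + B = {1, 4, 6, 7, 9, 12, 13, 14, 16, 19, 21}
|A + B| = 11

A + B = {1, 4, 6, 7, 9, 12, 13, 14, 16, 19, 21}


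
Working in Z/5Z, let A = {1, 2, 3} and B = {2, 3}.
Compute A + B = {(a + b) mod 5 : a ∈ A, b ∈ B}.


Work in Z/5Z: reduce every sum a + b modulo 5.
Enumerate all 6 pairs:
a = 1: 1+2=3, 1+3=4
a = 2: 2+2=4, 2+3=0
a = 3: 3+2=0, 3+3=1
Distinct residues collected: {0, 1, 3, 4}
|A + B| = 4 (out of 5 total residues).

A + B = {0, 1, 3, 4}


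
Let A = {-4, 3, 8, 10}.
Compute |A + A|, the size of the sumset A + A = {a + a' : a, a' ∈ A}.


A + A = {a + a' : a, a' ∈ A}; |A| = 4.
General bounds: 2|A| - 1 ≤ |A + A| ≤ |A|(|A|+1)/2, i.e. 7 ≤ |A + A| ≤ 10.
Lower bound 2|A|-1 is attained iff A is an arithmetic progression.
Enumerate sums a + a' for a ≤ a' (symmetric, so this suffices):
a = -4: -4+-4=-8, -4+3=-1, -4+8=4, -4+10=6
a = 3: 3+3=6, 3+8=11, 3+10=13
a = 8: 8+8=16, 8+10=18
a = 10: 10+10=20
Distinct sums: {-8, -1, 4, 6, 11, 13, 16, 18, 20}
|A + A| = 9

|A + A| = 9


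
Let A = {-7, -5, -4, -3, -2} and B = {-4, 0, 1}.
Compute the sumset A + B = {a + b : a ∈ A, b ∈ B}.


A + B = {a + b : a ∈ A, b ∈ B}.
Enumerate all |A|·|B| = 5·3 = 15 pairs (a, b) and collect distinct sums.
a = -7: -7+-4=-11, -7+0=-7, -7+1=-6
a = -5: -5+-4=-9, -5+0=-5, -5+1=-4
a = -4: -4+-4=-8, -4+0=-4, -4+1=-3
a = -3: -3+-4=-7, -3+0=-3, -3+1=-2
a = -2: -2+-4=-6, -2+0=-2, -2+1=-1
Collecting distinct sums: A + B = {-11, -9, -8, -7, -6, -5, -4, -3, -2, -1}
|A + B| = 10

A + B = {-11, -9, -8, -7, -6, -5, -4, -3, -2, -1}


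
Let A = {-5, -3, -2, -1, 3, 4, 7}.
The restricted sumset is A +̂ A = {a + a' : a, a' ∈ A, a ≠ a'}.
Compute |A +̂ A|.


Restricted sumset: A +̂ A = {a + a' : a ∈ A, a' ∈ A, a ≠ a'}.
Equivalently, take A + A and drop any sum 2a that is achievable ONLY as a + a for a ∈ A (i.e. sums representable only with equal summands).
Enumerate pairs (a, a') with a < a' (symmetric, so each unordered pair gives one sum; this covers all a ≠ a'):
  -5 + -3 = -8
  -5 + -2 = -7
  -5 + -1 = -6
  -5 + 3 = -2
  -5 + 4 = -1
  -5 + 7 = 2
  -3 + -2 = -5
  -3 + -1 = -4
  -3 + 3 = 0
  -3 + 4 = 1
  -3 + 7 = 4
  -2 + -1 = -3
  -2 + 3 = 1
  -2 + 4 = 2
  -2 + 7 = 5
  -1 + 3 = 2
  -1 + 4 = 3
  -1 + 7 = 6
  3 + 4 = 7
  3 + 7 = 10
  4 + 7 = 11
Collected distinct sums: {-8, -7, -6, -5, -4, -3, -2, -1, 0, 1, 2, 3, 4, 5, 6, 7, 10, 11}
|A +̂ A| = 18
(Reference bound: |A +̂ A| ≥ 2|A| - 3 for |A| ≥ 2, with |A| = 7 giving ≥ 11.)

|A +̂ A| = 18


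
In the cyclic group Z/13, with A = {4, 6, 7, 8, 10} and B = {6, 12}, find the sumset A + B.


Work in Z/13Z: reduce every sum a + b modulo 13.
Enumerate all 10 pairs:
a = 4: 4+6=10, 4+12=3
a = 6: 6+6=12, 6+12=5
a = 7: 7+6=0, 7+12=6
a = 8: 8+6=1, 8+12=7
a = 10: 10+6=3, 10+12=9
Distinct residues collected: {0, 1, 3, 5, 6, 7, 9, 10, 12}
|A + B| = 9 (out of 13 total residues).

A + B = {0, 1, 3, 5, 6, 7, 9, 10, 12}


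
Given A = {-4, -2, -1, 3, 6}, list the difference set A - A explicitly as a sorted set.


A - A = {a - a' : a, a' ∈ A}.
Compute a - a' for each ordered pair (a, a'):
a = -4: -4--4=0, -4--2=-2, -4--1=-3, -4-3=-7, -4-6=-10
a = -2: -2--4=2, -2--2=0, -2--1=-1, -2-3=-5, -2-6=-8
a = -1: -1--4=3, -1--2=1, -1--1=0, -1-3=-4, -1-6=-7
a = 3: 3--4=7, 3--2=5, 3--1=4, 3-3=0, 3-6=-3
a = 6: 6--4=10, 6--2=8, 6--1=7, 6-3=3, 6-6=0
Collecting distinct values (and noting 0 appears from a-a):
A - A = {-10, -8, -7, -5, -4, -3, -2, -1, 0, 1, 2, 3, 4, 5, 7, 8, 10}
|A - A| = 17

A - A = {-10, -8, -7, -5, -4, -3, -2, -1, 0, 1, 2, 3, 4, 5, 7, 8, 10}


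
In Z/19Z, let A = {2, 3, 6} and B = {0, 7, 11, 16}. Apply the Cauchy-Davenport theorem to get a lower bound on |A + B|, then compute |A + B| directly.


Cauchy-Davenport: |A + B| ≥ min(p, |A| + |B| - 1) for A, B nonempty in Z/pZ.
|A| = 3, |B| = 4, p = 19.
CD lower bound = min(19, 3 + 4 - 1) = min(19, 6) = 6.
Compute A + B mod 19 directly:
a = 2: 2+0=2, 2+7=9, 2+11=13, 2+16=18
a = 3: 3+0=3, 3+7=10, 3+11=14, 3+16=0
a = 6: 6+0=6, 6+7=13, 6+11=17, 6+16=3
A + B = {0, 2, 3, 6, 9, 10, 13, 14, 17, 18}, so |A + B| = 10.
Verify: 10 ≥ 6? Yes ✓.

CD lower bound = 6, actual |A + B| = 10.


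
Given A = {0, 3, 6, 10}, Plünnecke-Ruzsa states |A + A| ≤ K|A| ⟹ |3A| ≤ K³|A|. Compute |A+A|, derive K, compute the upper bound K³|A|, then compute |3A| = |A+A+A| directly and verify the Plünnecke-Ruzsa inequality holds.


|A| = 4.
Step 1: Compute A + A by enumerating all 16 pairs.
A + A = {0, 3, 6, 9, 10, 12, 13, 16, 20}, so |A + A| = 9.
Step 2: Doubling constant K = |A + A|/|A| = 9/4 = 9/4 ≈ 2.2500.
Step 3: Plünnecke-Ruzsa gives |3A| ≤ K³·|A| = (2.2500)³ · 4 ≈ 45.5625.
Step 4: Compute 3A = A + A + A directly by enumerating all triples (a,b,c) ∈ A³; |3A| = 16.
Step 5: Check 16 ≤ 45.5625? Yes ✓.

K = 9/4, Plünnecke-Ruzsa bound K³|A| ≈ 45.5625, |3A| = 16, inequality holds.


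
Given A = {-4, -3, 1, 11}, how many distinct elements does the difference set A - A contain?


A - A = {a - a' : a, a' ∈ A}; |A| = 4.
Bounds: 2|A|-1 ≤ |A - A| ≤ |A|² - |A| + 1, i.e. 7 ≤ |A - A| ≤ 13.
Note: 0 ∈ A - A always (from a - a). The set is symmetric: if d ∈ A - A then -d ∈ A - A.
Enumerate nonzero differences d = a - a' with a > a' (then include -d):
Positive differences: {1, 4, 5, 10, 14, 15}
Full difference set: {0} ∪ (positive diffs) ∪ (negative diffs).
|A - A| = 1 + 2·6 = 13 (matches direct enumeration: 13).

|A - A| = 13


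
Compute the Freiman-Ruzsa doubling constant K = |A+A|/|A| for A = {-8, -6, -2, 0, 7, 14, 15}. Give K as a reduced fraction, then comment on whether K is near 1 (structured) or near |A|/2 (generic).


|A| = 7.
Compute A + A by enumerating all 49 pairs.
A + A = {-16, -14, -12, -10, -8, -6, -4, -2, -1, 0, 1, 5, 6, 7, 8, 9, 12, 13, 14, 15, 21, 22, 28, 29, 30}, so |A + A| = 25.
K = |A + A| / |A| = 25/7 (already in lowest terms) ≈ 3.5714.
Reference: AP of size 7 gives K = 13/7 ≈ 1.8571; a fully generic set of size 7 gives K ≈ 4.0000.

|A| = 7, |A + A| = 25, K = 25/7.


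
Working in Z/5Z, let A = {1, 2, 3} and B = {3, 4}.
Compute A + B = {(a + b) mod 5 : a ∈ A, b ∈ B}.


Work in Z/5Z: reduce every sum a + b modulo 5.
Enumerate all 6 pairs:
a = 1: 1+3=4, 1+4=0
a = 2: 2+3=0, 2+4=1
a = 3: 3+3=1, 3+4=2
Distinct residues collected: {0, 1, 2, 4}
|A + B| = 4 (out of 5 total residues).

A + B = {0, 1, 2, 4}


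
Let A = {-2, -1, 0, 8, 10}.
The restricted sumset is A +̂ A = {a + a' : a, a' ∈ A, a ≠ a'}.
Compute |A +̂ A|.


Restricted sumset: A +̂ A = {a + a' : a ∈ A, a' ∈ A, a ≠ a'}.
Equivalently, take A + A and drop any sum 2a that is achievable ONLY as a + a for a ∈ A (i.e. sums representable only with equal summands).
Enumerate pairs (a, a') with a < a' (symmetric, so each unordered pair gives one sum; this covers all a ≠ a'):
  -2 + -1 = -3
  -2 + 0 = -2
  -2 + 8 = 6
  -2 + 10 = 8
  -1 + 0 = -1
  -1 + 8 = 7
  -1 + 10 = 9
  0 + 8 = 8
  0 + 10 = 10
  8 + 10 = 18
Collected distinct sums: {-3, -2, -1, 6, 7, 8, 9, 10, 18}
|A +̂ A| = 9
(Reference bound: |A +̂ A| ≥ 2|A| - 3 for |A| ≥ 2, with |A| = 5 giving ≥ 7.)

|A +̂ A| = 9
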